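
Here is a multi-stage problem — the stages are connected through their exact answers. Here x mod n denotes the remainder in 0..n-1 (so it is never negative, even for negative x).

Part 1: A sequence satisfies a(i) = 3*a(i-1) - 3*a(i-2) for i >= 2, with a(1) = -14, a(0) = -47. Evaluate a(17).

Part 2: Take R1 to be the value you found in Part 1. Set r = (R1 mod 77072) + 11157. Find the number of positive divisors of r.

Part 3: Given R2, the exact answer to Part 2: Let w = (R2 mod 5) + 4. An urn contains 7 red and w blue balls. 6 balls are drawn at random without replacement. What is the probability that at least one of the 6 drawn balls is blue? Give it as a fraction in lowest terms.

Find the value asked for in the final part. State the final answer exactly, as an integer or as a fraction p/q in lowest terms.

428/429

Part 1: a(2) = 3*(-14) - 3*(-47) = 99; iterating: a(2)=99, a(3)=339, a(4)=720, a(5)=1143, a(6)=1269, a(7)=378, a(8)=-2673, a(9)=-9153, a(10)=-19440, a(11)=-30861, a(12)=-34263, a(13)=-10206, a(14)=72171, a(15)=247131, a(16)=524880, a(17)=833247; answer 833247
Part 2: R1 = 833247; r = 73684; 73684 = 2^2 * 13^2 * 109; number of divisors = (2+1) * (2+1) * (1+1) = 18; answer 18
Part 3: R2 = 18; w = 7; total draws C(14,6) = 3003; complement C(7,6) = 7; favorable 3003 - 7 = 2996; P = 428/429; answer 428/429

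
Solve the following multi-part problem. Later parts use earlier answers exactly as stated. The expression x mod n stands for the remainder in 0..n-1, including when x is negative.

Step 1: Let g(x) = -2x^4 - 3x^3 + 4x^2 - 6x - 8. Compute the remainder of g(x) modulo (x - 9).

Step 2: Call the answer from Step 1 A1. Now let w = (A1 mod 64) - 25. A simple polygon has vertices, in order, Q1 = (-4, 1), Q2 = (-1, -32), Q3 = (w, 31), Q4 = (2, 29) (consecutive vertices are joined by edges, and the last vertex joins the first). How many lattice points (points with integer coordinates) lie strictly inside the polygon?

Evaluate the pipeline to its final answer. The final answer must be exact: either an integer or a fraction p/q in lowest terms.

1049

Step 1: remainder = value at the root: -2*(9)^4 - 3*(9)^3 + 4*(9)^2 - 6*(9)^1 - 8 = (-13122) + (-2187) + (324) + (-54) + (-8) = -15047; answer -15047
Step 2: A1 = -15047; w = 32; cross terms: (-4*-32 - -1*1)=129, (-1*31 - 32*-32)=993, (32*29 - 2*31)=866, (2*1 - -4*29)=118; twice the area = |2106| = 2106; area = 1053; boundary points = 3 + 3 + 2 + 2 = 10; strictly interior points = area - boundary/2 + 1 = 1049; answer 1049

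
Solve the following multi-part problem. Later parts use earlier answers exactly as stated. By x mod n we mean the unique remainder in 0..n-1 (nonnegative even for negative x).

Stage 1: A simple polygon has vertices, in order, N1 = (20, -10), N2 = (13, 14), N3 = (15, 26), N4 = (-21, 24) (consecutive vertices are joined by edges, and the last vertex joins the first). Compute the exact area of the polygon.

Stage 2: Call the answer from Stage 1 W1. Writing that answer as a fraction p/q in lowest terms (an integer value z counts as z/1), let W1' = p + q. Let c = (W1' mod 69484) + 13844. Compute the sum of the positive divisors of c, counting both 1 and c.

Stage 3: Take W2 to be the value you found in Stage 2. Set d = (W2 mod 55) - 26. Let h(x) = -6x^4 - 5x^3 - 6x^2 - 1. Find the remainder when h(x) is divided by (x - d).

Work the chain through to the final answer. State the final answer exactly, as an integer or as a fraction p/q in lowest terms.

-36208

Stage 1: cross terms: (20*14 - 13*-10)=410, (13*26 - 15*14)=128, (15*24 - -21*26)=906, (-21*-10 - 20*24)=-270; twice the area = |1174| = 1174; area = 587; answer 587
Stage 2: W1 = 587; threaded value p + q = 588; c = 14432; 14432 = 2^5 * 11 * 41; sigma = (1 + 2 + 4 + 8 + 16 + 32) * (1 + 11) * (1 + 41) = 63 * 12 * 42 = 31752; answer 31752
Stage 3: W2 = 31752; d = -9; remainder = value at the root: -6*(-9)^4 - 5*(-9)^3 - 6*(-9)^2 - 1 = (-39366) + (3645) + (-486) + (-1) = -36208; answer -36208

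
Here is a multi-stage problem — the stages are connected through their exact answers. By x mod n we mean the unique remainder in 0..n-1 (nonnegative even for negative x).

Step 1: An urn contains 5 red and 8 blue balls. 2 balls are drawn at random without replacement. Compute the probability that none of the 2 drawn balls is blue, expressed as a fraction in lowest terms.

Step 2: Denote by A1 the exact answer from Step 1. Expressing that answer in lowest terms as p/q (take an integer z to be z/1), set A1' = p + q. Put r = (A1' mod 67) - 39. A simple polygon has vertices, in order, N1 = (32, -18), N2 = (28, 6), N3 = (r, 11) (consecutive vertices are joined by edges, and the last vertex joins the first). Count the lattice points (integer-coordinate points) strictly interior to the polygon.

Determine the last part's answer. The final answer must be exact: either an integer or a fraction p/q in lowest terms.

264

Step 1: total draws C(13,2) = 78; favorable C(5,2) = 10; P = 5/39; answer 5/39
Step 2: A1 = 5/39; threaded value p + q = 44; r = 5; cross terms: (32*6 - 28*-18)=696, (28*11 - 5*6)=278, (5*-18 - 32*11)=-442; twice the area = |532| = 532; area = 266; boundary points = 4 + 1 + 1 = 6; strictly interior points = area - boundary/2 + 1 = 264; answer 264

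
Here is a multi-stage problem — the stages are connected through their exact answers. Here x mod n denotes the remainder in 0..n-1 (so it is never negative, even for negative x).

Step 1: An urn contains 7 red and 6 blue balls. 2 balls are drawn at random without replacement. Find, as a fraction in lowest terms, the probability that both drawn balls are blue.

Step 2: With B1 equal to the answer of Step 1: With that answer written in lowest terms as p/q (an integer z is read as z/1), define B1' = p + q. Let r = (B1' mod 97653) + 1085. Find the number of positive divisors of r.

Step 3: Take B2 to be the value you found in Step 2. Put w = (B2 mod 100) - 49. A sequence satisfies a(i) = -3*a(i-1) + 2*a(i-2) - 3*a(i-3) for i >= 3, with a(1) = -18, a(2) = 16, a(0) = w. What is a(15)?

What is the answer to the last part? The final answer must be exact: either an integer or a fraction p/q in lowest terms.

Step 1: total draws C(13,2) = 78; favorable C(6,2) = 15; P = 5/26; answer 5/26
Step 2: B1 = 5/26; threaded value p + q = 31; r = 1116; 1116 = 2^2 * 3^2 * 31; number of divisors = (2+1) * (2+1) * (1+1) = 18; answer 18
Step 3: B2 = 18; w = -31; a(3) = -3*(16) + 2*(-18) - 3*(-31) = 9; iterating: a(3)=9, a(4)=59, a(5)=-207, a(6)=712, a(7)=-2727, a(8)=10226, a(9)=-38268, a(10)=143437, a(11)=-537525, a(12)=2014253, a(13)=-7548120, a(14)=28285441, a(15)=-105995322; answer -105995322

-105995322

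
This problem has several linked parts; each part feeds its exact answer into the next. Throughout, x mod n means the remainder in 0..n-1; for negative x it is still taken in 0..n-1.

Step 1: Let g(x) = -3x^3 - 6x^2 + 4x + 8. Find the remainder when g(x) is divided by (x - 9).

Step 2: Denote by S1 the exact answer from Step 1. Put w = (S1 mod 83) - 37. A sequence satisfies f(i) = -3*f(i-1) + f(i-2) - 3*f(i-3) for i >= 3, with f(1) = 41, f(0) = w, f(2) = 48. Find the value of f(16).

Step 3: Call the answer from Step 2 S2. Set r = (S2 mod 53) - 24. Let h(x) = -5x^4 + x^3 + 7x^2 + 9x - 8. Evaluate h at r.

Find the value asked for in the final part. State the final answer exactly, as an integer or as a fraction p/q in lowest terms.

-255068

Step 1: remainder = value at the root: -3*(9)^3 - 6*(9)^2 + 4*(9)^1 + 8 = (-2187) + (-486) + (36) + (8) = -2629; answer -2629
Step 2: S1 = -2629; w = -10; f(3) = -3*(48) + 1*(41) - 3*(-10) = -73; iterating: f(3)=-73, f(4)=144, f(5)=-649, f(6)=2310, f(7)=-8011, f(8)=28290, f(9)=-99811, f(10)=351756, f(11)=-1239949, f(12)=4371036, f(13)=-15408325, f(14)=54315858, f(15)=-191469007, f(16)=674947854; answer 674947854
Step 3: S2 = 674947854; r = -15; -5*(-15)^4 + 1*(-15)^3 + 7*(-15)^2 + 9*(-15)^1 - 8 = (-253125) + (-3375) + (1575) + (-135) + (-8) = -255068; answer -255068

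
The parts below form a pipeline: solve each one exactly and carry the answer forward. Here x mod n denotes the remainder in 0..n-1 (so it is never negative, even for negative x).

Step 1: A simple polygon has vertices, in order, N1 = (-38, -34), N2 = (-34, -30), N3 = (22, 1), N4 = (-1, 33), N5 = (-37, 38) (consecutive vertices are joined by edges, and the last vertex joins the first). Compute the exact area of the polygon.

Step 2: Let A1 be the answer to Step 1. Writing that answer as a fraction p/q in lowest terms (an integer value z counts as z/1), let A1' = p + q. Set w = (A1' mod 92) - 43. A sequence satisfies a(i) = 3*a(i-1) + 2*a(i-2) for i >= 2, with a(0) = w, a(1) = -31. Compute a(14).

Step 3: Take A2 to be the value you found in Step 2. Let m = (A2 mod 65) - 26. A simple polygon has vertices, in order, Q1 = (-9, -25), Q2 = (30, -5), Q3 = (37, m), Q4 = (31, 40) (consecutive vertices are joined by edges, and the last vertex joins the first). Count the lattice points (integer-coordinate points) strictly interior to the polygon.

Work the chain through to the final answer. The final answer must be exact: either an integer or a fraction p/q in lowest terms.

1001

Step 1: cross terms: (-38*-30 - -34*-34)=-16, (-34*1 - 22*-30)=626, (22*33 - -1*1)=727, (-1*38 - -37*33)=1183, (-37*-34 - -38*38)=2702; twice the area = |5222| = 5222; area = 2611; answer 2611
Step 2: A1 = 2611; threaded value p + q = 2612; w = -7; a(2) = 3*(-31) + 2*(-7) = -107; iterating: a(2)=-107, a(3)=-383, a(4)=-1363, a(5)=-4855, a(6)=-17291, a(7)=-61583, a(8)=-219331, a(9)=-781159, a(10)=-2782139, a(11)=-9908735, a(12)=-35290483, a(13)=-125688919, a(14)=-447647723; answer -447647723
Step 3: A2 = -447647723; m = 36; cross terms: (-9*-5 - 30*-25)=795, (30*36 - 37*-5)=1265, (37*40 - 31*36)=364, (31*-25 - -9*40)=-415; twice the area = |2009| = 2009; area = 2009/2; boundary points = 1 + 1 + 2 + 5 = 9; strictly interior points = area - boundary/2 + 1 = 1001; answer 1001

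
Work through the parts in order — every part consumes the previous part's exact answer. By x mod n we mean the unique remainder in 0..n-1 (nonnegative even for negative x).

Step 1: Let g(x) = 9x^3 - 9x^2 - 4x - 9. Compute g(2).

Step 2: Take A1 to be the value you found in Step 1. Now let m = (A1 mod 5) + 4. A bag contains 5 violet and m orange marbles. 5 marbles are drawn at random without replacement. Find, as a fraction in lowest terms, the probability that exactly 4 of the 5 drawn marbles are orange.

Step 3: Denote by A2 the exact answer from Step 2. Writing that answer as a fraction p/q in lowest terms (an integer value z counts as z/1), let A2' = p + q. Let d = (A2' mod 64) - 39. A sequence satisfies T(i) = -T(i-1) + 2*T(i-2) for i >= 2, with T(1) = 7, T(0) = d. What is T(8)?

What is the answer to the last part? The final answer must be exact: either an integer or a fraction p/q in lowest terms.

-767

Step 1: 9*(2)^3 - 9*(2)^2 - 4*(2)^1 - 9 = (72) + (-36) + (-8) + (-9) = 19; answer 19
Step 2: A1 = 19; m = 8; total draws C(13,5) = 1287; favorable C(8,4)*C(5,1) = 350; P = 350/1287; answer 350/1287
Step 3: A2 = 350/1287; threaded value p + q = 1637; d = -2; T(2) = -1*(7) + 2*(-2) = -11; iterating: T(2)=-11, T(3)=25, T(4)=-47, T(5)=97, T(6)=-191, T(7)=385, T(8)=-767; answer -767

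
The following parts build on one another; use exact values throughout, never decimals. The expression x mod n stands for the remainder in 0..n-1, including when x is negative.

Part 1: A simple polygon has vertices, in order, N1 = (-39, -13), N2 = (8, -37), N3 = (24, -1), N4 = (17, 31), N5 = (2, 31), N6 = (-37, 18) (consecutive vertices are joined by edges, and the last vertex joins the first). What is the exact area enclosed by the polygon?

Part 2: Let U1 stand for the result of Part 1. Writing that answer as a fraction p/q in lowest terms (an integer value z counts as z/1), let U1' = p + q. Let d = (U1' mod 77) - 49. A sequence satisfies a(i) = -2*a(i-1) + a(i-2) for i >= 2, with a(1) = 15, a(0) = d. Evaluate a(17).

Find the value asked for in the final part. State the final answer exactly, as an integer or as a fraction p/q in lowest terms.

33058623

Part 1: cross terms: (-39*-37 - 8*-13)=1547, (8*-1 - 24*-37)=880, (24*31 - 17*-1)=761, (17*31 - 2*31)=465, (2*18 - -37*31)=1183, (-37*-13 - -39*18)=1183; twice the area = |6019| = 6019; area = 6019/2; answer 6019/2
Part 2: U1 = 6019/2; threaded value p + q = 6021; d = -34; a(2) = -2*(15) + 1*(-34) = -64; iterating: a(2)=-64, a(3)=143, a(4)=-350, a(5)=843, a(6)=-2036, a(7)=4915, a(8)=-11866, a(9)=28647, a(10)=-69160, a(11)=166967, a(12)=-403094, a(13)=973155, a(14)=-2349404, a(15)=5671963, a(16)=-13693330, a(17)=33058623; answer 33058623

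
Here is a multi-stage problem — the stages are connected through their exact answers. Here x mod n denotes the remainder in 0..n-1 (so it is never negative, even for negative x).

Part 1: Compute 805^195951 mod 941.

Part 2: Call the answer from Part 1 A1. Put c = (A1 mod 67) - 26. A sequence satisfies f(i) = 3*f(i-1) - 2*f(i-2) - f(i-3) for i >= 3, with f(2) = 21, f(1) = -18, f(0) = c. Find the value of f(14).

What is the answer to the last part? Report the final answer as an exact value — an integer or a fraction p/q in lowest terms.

-77994

Part 1: squarings mod 941: 805^1=805, 805^2=617, 805^4=525, 805^8=853, 805^16=216, 805^32=547, 805^64=912, 805^128=841, 805^256=590, 805^512=871, 805^1024=195, 805^2048=385, 805^4096=488, 805^8192=71, 805^16384=336, 805^32768=917, 805^65536=576, 805^131072=544; 805^195951 = 805^1 * 805^2 * 805^4 * 805^8 * 805^32 * 805^64 * 805^256 * 805^1024 * 805^2048 * 805^4096 * 805^8192 * 805^16384 * 805^32768 * 805^131072 = 903 (mod 941); answer 903
Part 2: A1 = 903; c = 6; f(3) = 3*(21) - 2*(-18) - 1*(6) = 93; iterating: f(3)=93, f(4)=255, f(5)=558, f(6)=1071, f(7)=1842, f(8)=2826, f(9)=3723, f(10)=3675, f(11)=753, f(12)=-8814, f(13)=-31623, f(14)=-77994; answer -77994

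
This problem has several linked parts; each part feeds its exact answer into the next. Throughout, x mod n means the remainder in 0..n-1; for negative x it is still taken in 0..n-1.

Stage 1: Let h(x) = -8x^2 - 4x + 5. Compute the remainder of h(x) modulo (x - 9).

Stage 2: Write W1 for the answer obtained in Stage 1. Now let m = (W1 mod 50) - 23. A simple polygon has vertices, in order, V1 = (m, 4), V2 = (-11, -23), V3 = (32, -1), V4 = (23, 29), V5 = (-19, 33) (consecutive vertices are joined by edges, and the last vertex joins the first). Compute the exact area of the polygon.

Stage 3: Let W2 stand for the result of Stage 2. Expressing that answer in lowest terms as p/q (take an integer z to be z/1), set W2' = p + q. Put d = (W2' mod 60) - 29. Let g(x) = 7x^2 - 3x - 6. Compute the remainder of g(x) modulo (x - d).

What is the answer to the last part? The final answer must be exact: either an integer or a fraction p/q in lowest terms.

Stage 1: remainder = value at the root: -8*(9)^2 - 4*(9)^1 + 5 = (-648) + (-36) + (5) = -679; answer -679
Stage 2: W1 = -679; m = -2; cross terms: (-2*-23 - -11*4)=90, (-11*-1 - 32*-23)=747, (32*29 - 23*-1)=951, (23*33 - -19*29)=1310, (-19*4 - -2*33)=-10; twice the area = |3088| = 3088; area = 1544; answer 1544
Stage 3: W2 = 1544; threaded value p + q = 1545; d = 16; remainder = value at the root: 7*(16)^2 - 3*(16)^1 - 6 = (1792) + (-48) + (-6) = 1738; answer 1738

1738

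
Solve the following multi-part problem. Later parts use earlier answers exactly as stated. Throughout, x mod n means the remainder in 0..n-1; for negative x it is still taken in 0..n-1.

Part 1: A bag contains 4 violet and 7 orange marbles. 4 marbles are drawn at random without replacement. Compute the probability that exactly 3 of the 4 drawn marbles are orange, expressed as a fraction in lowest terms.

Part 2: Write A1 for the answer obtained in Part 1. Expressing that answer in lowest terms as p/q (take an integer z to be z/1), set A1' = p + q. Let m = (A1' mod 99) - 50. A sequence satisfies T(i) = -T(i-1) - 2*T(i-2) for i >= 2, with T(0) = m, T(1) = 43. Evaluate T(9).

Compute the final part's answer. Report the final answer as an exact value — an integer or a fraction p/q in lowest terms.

-713

Part 1: total draws C(11,4) = 330; favorable C(7,3)*C(4,1) = 140; P = 14/33; answer 14/33
Part 2: A1 = 14/33; threaded value p + q = 47; m = -3; T(2) = -1*(43) - 2*(-3) = -37; iterating: T(2)=-37, T(3)=-49, T(4)=123, T(5)=-25, T(6)=-221, T(7)=271, T(8)=171, T(9)=-713; answer -713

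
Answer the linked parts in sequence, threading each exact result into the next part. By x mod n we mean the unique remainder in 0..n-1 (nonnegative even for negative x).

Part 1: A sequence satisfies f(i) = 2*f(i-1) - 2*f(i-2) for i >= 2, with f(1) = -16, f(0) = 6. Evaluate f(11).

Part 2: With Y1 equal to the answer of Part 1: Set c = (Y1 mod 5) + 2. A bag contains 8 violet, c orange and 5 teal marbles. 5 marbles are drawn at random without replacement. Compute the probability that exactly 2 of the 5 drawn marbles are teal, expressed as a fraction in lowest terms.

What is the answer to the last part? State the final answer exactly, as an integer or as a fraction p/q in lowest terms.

Part 1: f(2) = 2*(-16) - 2*(6) = -44; iterating: f(2)=-44, f(3)=-56, f(4)=-24, f(5)=64, f(6)=176, f(7)=224, f(8)=96, f(9)=-256, f(10)=-704, f(11)=-896; answer -896
Part 2: Y1 = -896; c = 6; total draws C(19,5) = 11628; favorable C(5,2)*C(14,3) = 3640; P = 910/2907; answer 910/2907

910/2907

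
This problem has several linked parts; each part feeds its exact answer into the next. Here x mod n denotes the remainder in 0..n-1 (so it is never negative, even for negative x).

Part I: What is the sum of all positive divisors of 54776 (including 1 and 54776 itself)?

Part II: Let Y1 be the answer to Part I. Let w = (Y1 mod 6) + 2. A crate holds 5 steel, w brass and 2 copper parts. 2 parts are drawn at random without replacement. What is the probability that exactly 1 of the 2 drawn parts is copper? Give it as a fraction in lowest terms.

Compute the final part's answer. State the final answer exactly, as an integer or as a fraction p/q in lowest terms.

Part I: 54776 = 2^3 * 41 * 167; sigma = (1 + 2 + 4 + 8) * (1 + 41) * (1 + 167) = 15 * 42 * 168 = 105840; answer 105840
Part II: Y1 = 105840; w = 2; total draws C(9,2) = 36; favorable C(2,1)*C(7,1) = 14; P = 7/18; answer 7/18

7/18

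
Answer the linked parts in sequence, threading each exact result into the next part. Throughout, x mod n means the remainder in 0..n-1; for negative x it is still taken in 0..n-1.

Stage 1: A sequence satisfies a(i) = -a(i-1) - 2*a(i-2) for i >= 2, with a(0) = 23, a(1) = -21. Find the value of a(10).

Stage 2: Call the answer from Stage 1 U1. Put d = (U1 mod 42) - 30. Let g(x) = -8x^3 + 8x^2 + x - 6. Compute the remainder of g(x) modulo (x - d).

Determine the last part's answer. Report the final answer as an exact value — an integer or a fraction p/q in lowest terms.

129969

Stage 1: a(2) = -1*(-21) - 2*(23) = -25; iterating: a(2)=-25, a(3)=67, a(4)=-17, a(5)=-117, a(6)=151, a(7)=83, a(8)=-385, a(9)=219, a(10)=551; answer 551
Stage 2: U1 = 551; d = -25; remainder = value at the root: -8*(-25)^3 + 8*(-25)^2 + 1*(-25)^1 - 6 = (125000) + (5000) + (-25) + (-6) = 129969; answer 129969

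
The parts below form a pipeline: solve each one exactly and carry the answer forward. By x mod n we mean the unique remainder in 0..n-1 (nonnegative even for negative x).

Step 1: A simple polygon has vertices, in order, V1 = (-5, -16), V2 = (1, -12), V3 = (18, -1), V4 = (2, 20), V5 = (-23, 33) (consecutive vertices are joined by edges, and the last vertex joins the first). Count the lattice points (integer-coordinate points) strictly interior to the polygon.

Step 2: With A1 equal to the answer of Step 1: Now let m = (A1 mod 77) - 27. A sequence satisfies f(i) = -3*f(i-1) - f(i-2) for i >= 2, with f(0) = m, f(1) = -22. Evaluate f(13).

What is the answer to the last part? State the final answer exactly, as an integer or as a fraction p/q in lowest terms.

-3598006

Step 1: cross terms: (-5*-12 - 1*-16)=76, (1*-1 - 18*-12)=215, (18*20 - 2*-1)=362, (2*33 - -23*20)=526, (-23*-16 - -5*33)=533; twice the area = |1712| = 1712; area = 856; boundary points = 2 + 1 + 1 + 1 + 1 = 6; strictly interior points = area - boundary/2 + 1 = 854; answer 854
Step 2: A1 = 854; m = -20; f(2) = -3*(-22) - 1*(-20) = 86; iterating: f(2)=86, f(3)=-236, f(4)=622, f(5)=-1630, f(6)=4268, f(7)=-11174, f(8)=29254, f(9)=-76588, f(10)=200510, f(11)=-524942, f(12)=1374316, f(13)=-3598006; answer -3598006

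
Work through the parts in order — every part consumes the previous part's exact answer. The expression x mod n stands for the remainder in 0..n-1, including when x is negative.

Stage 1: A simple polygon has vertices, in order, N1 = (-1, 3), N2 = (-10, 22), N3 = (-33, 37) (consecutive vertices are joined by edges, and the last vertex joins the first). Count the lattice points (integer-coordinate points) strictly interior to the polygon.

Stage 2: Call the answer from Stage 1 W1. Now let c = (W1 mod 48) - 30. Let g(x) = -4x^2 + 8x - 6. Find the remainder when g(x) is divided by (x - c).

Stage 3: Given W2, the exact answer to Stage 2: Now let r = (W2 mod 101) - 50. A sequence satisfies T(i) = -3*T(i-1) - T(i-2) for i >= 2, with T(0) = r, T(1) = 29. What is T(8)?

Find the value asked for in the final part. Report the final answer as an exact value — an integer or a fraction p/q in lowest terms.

-18444

Stage 1: cross terms: (-1*22 - -10*3)=8, (-10*37 - -33*22)=356, (-33*3 - -1*37)=-62; twice the area = |302| = 302; area = 151; boundary points = 1 + 1 + 2 = 4; strictly interior points = area - boundary/2 + 1 = 150; answer 150
Stage 2: W1 = 150; c = -24; remainder = value at the root: -4*(-24)^2 + 8*(-24)^1 - 6 = (-2304) + (-192) + (-6) = -2502; answer -2502
Stage 3: W2 = -2502; r = -27; T(2) = -3*(29) - 1*(-27) = -60; iterating: T(2)=-60, T(3)=151, T(4)=-393, T(5)=1028, T(6)=-2691, T(7)=7045, T(8)=-18444; answer -18444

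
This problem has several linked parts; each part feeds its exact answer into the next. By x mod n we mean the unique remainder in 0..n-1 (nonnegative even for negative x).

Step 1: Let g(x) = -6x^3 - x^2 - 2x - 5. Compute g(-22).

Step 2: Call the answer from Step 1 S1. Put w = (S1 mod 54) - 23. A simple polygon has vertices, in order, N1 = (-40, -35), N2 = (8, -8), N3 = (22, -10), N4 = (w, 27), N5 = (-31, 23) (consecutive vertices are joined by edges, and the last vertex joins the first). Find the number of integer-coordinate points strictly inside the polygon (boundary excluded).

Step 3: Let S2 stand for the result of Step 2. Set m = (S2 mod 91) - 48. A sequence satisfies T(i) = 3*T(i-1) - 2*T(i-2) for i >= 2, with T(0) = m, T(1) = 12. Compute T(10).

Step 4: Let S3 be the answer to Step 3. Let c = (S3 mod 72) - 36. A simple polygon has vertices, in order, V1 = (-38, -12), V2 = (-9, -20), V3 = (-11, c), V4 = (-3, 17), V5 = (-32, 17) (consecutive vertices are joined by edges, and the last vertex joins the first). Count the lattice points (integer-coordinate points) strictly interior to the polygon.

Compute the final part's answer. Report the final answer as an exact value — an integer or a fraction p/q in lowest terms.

Step 1: -6*(-22)^3 - 1*(-22)^2 - 2*(-22)^1 - 5 = (63888) + (-484) + (44) + (-5) = 63443; answer 63443
Step 2: S1 = 63443; w = 24; cross terms: (-40*-8 - 8*-35)=600, (8*-10 - 22*-8)=96, (22*27 - 24*-10)=834, (24*23 - -31*27)=1389, (-31*-35 - -40*23)=2005; twice the area = |4924| = 4924; area = 2462; boundary points = 3 + 2 + 1 + 1 + 1 = 8; strictly interior points = area - boundary/2 + 1 = 2459; answer 2459
Step 3: S2 = 2459; m = -46; T(2) = 3*(12) - 2*(-46) = 128; iterating: T(2)=128, T(3)=360, T(4)=824, T(5)=1752, T(6)=3608, T(7)=7320, T(8)=14744, T(9)=29592, T(10)=59288; answer 59288
Step 4: S3 = 59288; c = -4; cross terms: (-38*-20 - -9*-12)=652, (-9*-4 - -11*-20)=-184, (-11*17 - -3*-4)=-199, (-3*17 - -32*17)=493, (-32*-12 - -38*17)=1030; twice the area = |1792| = 1792; area = 896; boundary points = 1 + 2 + 1 + 29 + 1 = 34; strictly interior points = area - boundary/2 + 1 = 880; answer 880

880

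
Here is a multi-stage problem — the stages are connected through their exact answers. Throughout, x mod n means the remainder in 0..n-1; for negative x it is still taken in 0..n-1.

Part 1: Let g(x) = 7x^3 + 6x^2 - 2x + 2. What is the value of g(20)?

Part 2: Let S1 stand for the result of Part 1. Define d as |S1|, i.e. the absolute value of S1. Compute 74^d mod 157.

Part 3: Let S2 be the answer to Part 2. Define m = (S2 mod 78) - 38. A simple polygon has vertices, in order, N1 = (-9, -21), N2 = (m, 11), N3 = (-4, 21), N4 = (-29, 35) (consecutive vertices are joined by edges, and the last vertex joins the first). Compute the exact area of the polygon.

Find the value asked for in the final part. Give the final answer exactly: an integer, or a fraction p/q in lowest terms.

Part 1: 7*(20)^3 + 6*(20)^2 - 2*(20)^1 + 2 = (56000) + (2400) + (-40) + (2) = 58362; answer 58362
Part 2: S1 = 58362; d = 58362; squarings mod 157: 74^1=74, 74^2=138, 74^4=47, 74^8=11, 74^16=121, 74^32=40, 74^64=30, 74^128=115, 74^256=37, 74^512=113, 74^1024=52, 74^2048=35, 74^4096=126, 74^8192=19, 74^16384=47, 74^32768=11; 74^58362 = 74^2 * 74^8 * 74^16 * 74^32 * 74^64 * 74^128 * 74^256 * 74^512 * 74^8192 * 74^16384 * 74^32768 = 56 (mod 157); answer 56
Part 3: S2 = 56; m = 18; cross terms: (-9*11 - 18*-21)=279, (18*21 - -4*11)=422, (-4*35 - -29*21)=469, (-29*-21 - -9*35)=924; twice the area = |2094| = 2094; area = 1047; answer 1047

1047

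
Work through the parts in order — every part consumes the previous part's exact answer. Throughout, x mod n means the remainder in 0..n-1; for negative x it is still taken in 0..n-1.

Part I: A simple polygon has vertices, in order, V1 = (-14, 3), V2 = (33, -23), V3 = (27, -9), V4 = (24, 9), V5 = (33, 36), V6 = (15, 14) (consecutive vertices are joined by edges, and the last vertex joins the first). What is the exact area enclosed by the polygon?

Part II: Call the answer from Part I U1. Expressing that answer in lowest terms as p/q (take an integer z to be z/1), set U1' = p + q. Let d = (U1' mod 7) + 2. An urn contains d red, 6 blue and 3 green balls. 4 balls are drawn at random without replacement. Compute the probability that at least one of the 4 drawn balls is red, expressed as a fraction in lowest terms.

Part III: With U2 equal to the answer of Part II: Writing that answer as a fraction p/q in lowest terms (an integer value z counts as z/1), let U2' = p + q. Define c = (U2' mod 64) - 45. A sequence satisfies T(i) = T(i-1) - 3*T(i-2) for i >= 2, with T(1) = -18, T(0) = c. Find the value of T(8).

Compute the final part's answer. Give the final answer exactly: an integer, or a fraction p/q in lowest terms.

Part I: cross terms: (-14*-23 - 33*3)=223, (33*-9 - 27*-23)=324, (27*9 - 24*-9)=459, (24*36 - 33*9)=567, (33*14 - 15*36)=-78, (15*3 - -14*14)=241; twice the area = |1736| = 1736; area = 868; answer 868
Part II: U1 = 868; threaded value p + q = 869; d = 3; total draws C(12,4) = 495; complement C(9,4) = 126; favorable 495 - 126 = 369; P = 41/55; answer 41/55
Part III: U2 = 41/55; threaded value p + q = 96; c = -13; T(2) = 1*(-18) - 3*(-13) = 21; iterating: T(2)=21, T(3)=75, T(4)=12, T(5)=-213, T(6)=-249, T(7)=390, T(8)=1137; answer 1137

1137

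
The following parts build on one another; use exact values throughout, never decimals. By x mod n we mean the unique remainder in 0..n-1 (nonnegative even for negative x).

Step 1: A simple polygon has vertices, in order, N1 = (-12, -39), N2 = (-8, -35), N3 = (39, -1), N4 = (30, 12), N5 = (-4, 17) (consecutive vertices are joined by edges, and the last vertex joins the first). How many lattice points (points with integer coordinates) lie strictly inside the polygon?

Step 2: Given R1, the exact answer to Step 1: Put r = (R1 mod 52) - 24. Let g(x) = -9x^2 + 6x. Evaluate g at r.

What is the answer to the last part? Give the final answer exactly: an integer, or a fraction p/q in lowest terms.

-1680

Step 1: cross terms: (-12*-35 - -8*-39)=108, (-8*-1 - 39*-35)=1373, (39*12 - 30*-1)=498, (30*17 - -4*12)=558, (-4*-39 - -12*17)=360; twice the area = |2897| = 2897; area = 2897/2; boundary points = 4 + 1 + 1 + 1 + 8 = 15; strictly interior points = area - boundary/2 + 1 = 1442; answer 1442
Step 2: R1 = 1442; r = 14; -9*(14)^2 + 6*(14)^1 = (-1764) + (84) = -1680; answer -1680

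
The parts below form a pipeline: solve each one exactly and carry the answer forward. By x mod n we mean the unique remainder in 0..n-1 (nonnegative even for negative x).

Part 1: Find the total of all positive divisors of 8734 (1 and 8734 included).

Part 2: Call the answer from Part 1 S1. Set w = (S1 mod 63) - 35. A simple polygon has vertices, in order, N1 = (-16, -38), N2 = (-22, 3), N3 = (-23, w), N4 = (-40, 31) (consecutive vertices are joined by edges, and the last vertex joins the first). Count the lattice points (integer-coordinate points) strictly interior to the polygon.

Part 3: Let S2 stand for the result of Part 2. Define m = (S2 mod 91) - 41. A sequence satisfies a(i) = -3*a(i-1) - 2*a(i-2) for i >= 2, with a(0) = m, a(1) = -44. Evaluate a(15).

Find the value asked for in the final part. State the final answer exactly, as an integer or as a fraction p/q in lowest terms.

-196640

Part 1: 8734 = 2 * 11 * 397; sigma = (1 + 2) * (1 + 11) * (1 + 397) = 3 * 12 * 398 = 14328; answer 14328
Part 2: S1 = 14328; w = -8; cross terms: (-16*3 - -22*-38)=-884, (-22*-8 - -23*3)=245, (-23*31 - -40*-8)=-1033, (-40*-38 - -16*31)=2016; twice the area = |344| = 344; area = 172; boundary points = 1 + 1 + 1 + 3 = 6; strictly interior points = area - boundary/2 + 1 = 170; answer 170
Part 3: S2 = 170; m = 38; a(2) = -3*(-44) - 2*(38) = 56; iterating: a(2)=56, a(3)=-80, a(4)=128, a(5)=-224, a(6)=416, a(7)=-800, a(8)=1568, a(9)=-3104, a(10)=6176, a(11)=-12320, a(12)=24608, a(13)=-49184, a(14)=98336, a(15)=-196640; answer -196640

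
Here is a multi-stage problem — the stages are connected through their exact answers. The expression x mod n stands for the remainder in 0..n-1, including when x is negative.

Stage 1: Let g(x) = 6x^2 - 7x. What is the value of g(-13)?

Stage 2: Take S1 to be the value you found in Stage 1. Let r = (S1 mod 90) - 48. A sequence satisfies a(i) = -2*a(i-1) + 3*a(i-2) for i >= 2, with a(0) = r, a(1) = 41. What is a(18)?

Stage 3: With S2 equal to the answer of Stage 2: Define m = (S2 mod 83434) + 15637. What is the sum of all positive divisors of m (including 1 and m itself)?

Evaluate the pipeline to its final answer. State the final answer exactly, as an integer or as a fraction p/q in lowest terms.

41664

Stage 1: 6*(-13)^2 - 7*(-13)^1 = (1014) + (91) = 1105; answer 1105
Stage 2: S1 = 1105; r = -23; a(2) = -2*(41) + 3*(-23) = -151; iterating: a(2)=-151, a(3)=425, a(4)=-1303, a(5)=3881, a(6)=-11671, a(7)=34985, a(8)=-104983, a(9)=314921, a(10)=-944791, a(11)=2834345, a(12)=-8503063, a(13)=25509161, a(14)=-76527511, a(15)=229582505, a(16)=-688747543, a(17)=2066242601, a(18)=-6198727831; answer -6198727831
Stage 3: S2 = -6198727831; m = 16836; 16836 = 2^2 * 3 * 23 * 61; sigma = (1 + 2 + 4) * (1 + 3) * (1 + 23) * (1 + 61) = 7 * 4 * 24 * 62 = 41664; answer 41664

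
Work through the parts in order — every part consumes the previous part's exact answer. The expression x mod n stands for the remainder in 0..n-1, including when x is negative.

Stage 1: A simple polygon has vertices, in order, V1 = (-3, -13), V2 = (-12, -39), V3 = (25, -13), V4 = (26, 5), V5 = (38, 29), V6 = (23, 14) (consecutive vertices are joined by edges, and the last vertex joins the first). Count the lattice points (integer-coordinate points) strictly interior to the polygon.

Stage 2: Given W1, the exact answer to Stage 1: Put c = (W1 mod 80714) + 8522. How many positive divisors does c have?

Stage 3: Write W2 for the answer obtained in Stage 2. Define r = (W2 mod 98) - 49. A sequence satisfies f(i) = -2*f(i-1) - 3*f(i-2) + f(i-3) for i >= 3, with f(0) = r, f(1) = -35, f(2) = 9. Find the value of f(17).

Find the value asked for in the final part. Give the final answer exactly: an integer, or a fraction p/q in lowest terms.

532804

Stage 1: cross terms: (-3*-39 - -12*-13)=-39, (-12*-13 - 25*-39)=1131, (25*5 - 26*-13)=463, (26*29 - 38*5)=564, (38*14 - 23*29)=-135, (23*-13 - -3*14)=-257; twice the area = |1727| = 1727; area = 1727/2; boundary points = 1 + 1 + 1 + 12 + 15 + 1 = 31; strictly interior points = area - boundary/2 + 1 = 849; answer 849
Stage 2: W1 = 849; c = 9371; 9371 is prime, so its only divisors are 1 and 9371; count = 2; answer 2
Stage 3: W2 = 2; r = -47; f(3) = -2*(9) - 3*(-35) + 1*(-47) = 40; iterating: f(3)=40, f(4)=-142, f(5)=173, f(6)=120, f(7)=-901, f(8)=1615, f(9)=-407, f(10)=-4932, f(11)=12700, f(12)=-11011, f(13)=-21010, f(14)=87753, f(15)=-123487, f(16)=-37295, f(17)=532804; answer 532804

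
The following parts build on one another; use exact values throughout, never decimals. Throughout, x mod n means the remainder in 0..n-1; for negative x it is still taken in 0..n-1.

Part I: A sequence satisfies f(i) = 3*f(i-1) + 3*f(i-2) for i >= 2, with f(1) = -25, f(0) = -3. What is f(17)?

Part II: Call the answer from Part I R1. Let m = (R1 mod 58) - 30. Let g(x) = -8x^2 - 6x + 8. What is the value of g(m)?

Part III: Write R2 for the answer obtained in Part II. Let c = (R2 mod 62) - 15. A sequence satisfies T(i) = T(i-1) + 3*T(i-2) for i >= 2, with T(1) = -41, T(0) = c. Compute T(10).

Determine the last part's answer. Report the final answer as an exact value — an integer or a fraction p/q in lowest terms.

-15515

Part I: f(2) = 3*(-25) + 3*(-3) = -84; iterating: f(2)=-84, f(3)=-327, f(4)=-1233, f(5)=-4680, f(6)=-17739, f(7)=-67257, f(8)=-254988, f(9)=-966735, f(10)=-3665169, f(11)=-13895712, f(12)=-52682643, f(13)=-199735065, f(14)=-757253124, f(15)=-2870964567, f(16)=-10884653073, f(17)=-41266852920; answer -41266852920
Part II: R1 = -41266852920; m = 20; -8*(20)^2 - 6*(20)^1 + 8 = (-3200) + (-120) + (8) = -3312; answer -3312
Part III: R2 = -3312; c = 21; T(2) = 1*(-41) + 3*(21) = 22; iterating: T(2)=22, T(3)=-101, T(4)=-35, T(5)=-338, T(6)=-443, T(7)=-1457, T(8)=-2786, T(9)=-7157, T(10)=-15515; answer -15515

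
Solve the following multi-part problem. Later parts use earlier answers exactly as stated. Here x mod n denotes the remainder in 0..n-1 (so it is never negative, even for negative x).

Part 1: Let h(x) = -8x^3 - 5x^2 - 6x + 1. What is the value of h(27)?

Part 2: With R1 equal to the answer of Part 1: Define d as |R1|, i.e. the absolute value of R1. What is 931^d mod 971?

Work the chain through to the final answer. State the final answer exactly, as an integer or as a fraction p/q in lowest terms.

Part 1: -8*(27)^3 - 5*(27)^2 - 6*(27)^1 + 1 = (-157464) + (-3645) + (-162) + (1) = -161270; answer -161270
Part 2: R1 = -161270; d = 161270; squarings mod 971: 931^1=931, 931^2=629, 931^4=444, 931^8=23, 931^16=529, 931^32=193, 931^64=351, 931^128=855, 931^256=833, 931^512=595, 931^1024=581, 931^2048=624, 931^4096=5, 931^8192=25, 931^16384=625, 931^32768=283, 931^65536=467, 931^131072=585; 931^161270 = 931^2 * 931^4 * 931^16 * 931^32 * 931^64 * 931^128 * 931^256 * 931^1024 * 931^4096 * 931^8192 * 931^16384 * 931^131072 = 110 (mod 971); answer 110

110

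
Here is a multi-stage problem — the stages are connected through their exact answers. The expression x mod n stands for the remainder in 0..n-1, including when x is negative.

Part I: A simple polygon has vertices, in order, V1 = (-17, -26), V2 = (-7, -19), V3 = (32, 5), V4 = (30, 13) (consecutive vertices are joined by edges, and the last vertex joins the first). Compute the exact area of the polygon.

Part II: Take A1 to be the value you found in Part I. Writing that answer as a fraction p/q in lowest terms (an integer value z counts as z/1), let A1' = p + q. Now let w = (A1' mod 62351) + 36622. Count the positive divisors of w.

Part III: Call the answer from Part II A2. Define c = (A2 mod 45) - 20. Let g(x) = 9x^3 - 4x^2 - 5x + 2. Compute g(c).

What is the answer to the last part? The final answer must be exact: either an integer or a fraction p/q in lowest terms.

-16066

Part I: cross terms: (-17*-19 - -7*-26)=141, (-7*5 - 32*-19)=573, (32*13 - 30*5)=266, (30*-26 - -17*13)=-559; twice the area = |421| = 421; area = 421/2; answer 421/2
Part II: A1 = 421/2; threaded value p + q = 423; w = 37045; 37045 = 5 * 31 * 239; number of divisors = (1+1) * (1+1) * (1+1) = 8; answer 8
Part III: A2 = 8; c = -12; 9*(-12)^3 - 4*(-12)^2 - 5*(-12)^1 + 2 = (-15552) + (-576) + (60) + (2) = -16066; answer -16066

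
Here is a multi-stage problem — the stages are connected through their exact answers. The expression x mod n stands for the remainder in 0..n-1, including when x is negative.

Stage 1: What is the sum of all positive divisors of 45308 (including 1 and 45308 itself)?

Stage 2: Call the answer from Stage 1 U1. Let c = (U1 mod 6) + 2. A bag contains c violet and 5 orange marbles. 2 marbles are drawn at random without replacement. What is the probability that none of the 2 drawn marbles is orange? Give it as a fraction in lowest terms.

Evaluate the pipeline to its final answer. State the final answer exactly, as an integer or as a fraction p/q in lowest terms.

Stage 1: 45308 = 2^2 * 47 * 241; sigma = (1 + 2 + 4) * (1 + 47) * (1 + 241) = 7 * 48 * 242 = 81312; answer 81312
Stage 2: U1 = 81312; c = 2; total draws C(7,2) = 21; favorable C(2,2) = 1; P = 1/21; answer 1/21

1/21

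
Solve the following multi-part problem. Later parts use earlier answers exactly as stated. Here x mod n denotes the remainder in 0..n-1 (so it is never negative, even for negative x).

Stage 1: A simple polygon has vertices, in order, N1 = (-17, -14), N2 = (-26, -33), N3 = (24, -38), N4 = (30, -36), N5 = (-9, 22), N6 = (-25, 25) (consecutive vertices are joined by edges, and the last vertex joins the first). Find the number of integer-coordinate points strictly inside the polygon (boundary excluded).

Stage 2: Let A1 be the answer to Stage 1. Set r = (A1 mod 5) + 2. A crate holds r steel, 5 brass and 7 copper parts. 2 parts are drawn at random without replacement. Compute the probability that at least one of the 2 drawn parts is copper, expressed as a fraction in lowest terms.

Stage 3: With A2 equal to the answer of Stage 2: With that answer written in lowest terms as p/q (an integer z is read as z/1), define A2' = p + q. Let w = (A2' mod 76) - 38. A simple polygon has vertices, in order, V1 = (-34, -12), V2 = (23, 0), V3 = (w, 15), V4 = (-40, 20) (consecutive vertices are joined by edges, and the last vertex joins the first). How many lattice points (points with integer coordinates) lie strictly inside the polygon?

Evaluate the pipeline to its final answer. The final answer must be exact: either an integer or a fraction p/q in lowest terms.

Stage 1: cross terms: (-17*-33 - -26*-14)=197, (-26*-38 - 24*-33)=1780, (24*-36 - 30*-38)=276, (30*22 - -9*-36)=336, (-9*25 - -25*22)=325, (-25*-14 - -17*25)=775; twice the area = |3689| = 3689; area = 3689/2; boundary points = 1 + 5 + 2 + 1 + 1 + 1 = 11; strictly interior points = area - boundary/2 + 1 = 1840; answer 1840
Stage 2: A1 = 1840; r = 2; total draws C(14,2) = 91; complement C(7,2) = 21; favorable 91 - 21 = 70; P = 10/13; answer 10/13
Stage 3: A2 = 10/13; threaded value p + q = 23; w = -15; cross terms: (-34*0 - 23*-12)=276, (23*15 - -15*0)=345, (-15*20 - -40*15)=300, (-40*-12 - -34*20)=1160; twice the area = |2081| = 2081; area = 2081/2; boundary points = 3 + 1 + 5 + 2 = 11; strictly interior points = area - boundary/2 + 1 = 1036; answer 1036

1036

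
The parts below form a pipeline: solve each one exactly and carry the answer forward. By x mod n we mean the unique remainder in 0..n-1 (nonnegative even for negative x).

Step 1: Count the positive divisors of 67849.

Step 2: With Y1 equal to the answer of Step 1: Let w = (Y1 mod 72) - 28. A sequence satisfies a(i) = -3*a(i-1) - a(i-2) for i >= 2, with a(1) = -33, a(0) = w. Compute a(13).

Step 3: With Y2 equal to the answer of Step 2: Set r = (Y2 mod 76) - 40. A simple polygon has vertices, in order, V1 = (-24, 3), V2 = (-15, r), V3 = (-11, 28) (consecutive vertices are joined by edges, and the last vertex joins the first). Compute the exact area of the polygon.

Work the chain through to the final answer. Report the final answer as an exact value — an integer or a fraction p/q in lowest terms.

Step 1: 67849 = 19 * 3571; number of divisors = (1+1) * (1+1) = 4; answer 4
Step 2: Y1 = 4; w = -24; a(2) = -3*(-33) - 1*(-24) = 123; iterating: a(2)=123, a(3)=-336, a(4)=885, a(5)=-2319, a(6)=6072, a(7)=-15897, a(8)=41619, a(9)=-108960, a(10)=285261, a(11)=-746823, a(12)=1955208, a(13)=-5118801; answer -5118801
Step 3: Y2 = -5118801; r = -13; cross terms: (-24*-13 - -15*3)=357, (-15*28 - -11*-13)=-563, (-11*3 - -24*28)=639; twice the area = |433| = 433; area = 433/2; answer 433/2

433/2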